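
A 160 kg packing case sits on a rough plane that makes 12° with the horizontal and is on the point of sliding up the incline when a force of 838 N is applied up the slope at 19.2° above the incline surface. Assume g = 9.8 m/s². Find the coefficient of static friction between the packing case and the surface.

On the verge of sliding up the incline, friction is at its maximum μN and acts down the slope.
Perpendicular to incline: N = W cos 12° − P sin 19.2° = 1534 − 275.6 = 1258 N.
Along incline: P cos 19.2° − μN = W sin 12° → μ = −(W sin 12° − P cos 19.2°) / N = 0.3699.

μ ≈ 0.370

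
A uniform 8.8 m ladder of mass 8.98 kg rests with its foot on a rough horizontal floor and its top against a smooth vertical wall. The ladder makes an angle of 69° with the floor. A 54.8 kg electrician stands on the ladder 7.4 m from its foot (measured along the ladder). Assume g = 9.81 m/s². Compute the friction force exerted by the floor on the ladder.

Torques about the foot: N_wall · 8.8 sin 69° = 8.98×9.81×4.4 cos 69° + 54.8×9.81×7.4 cos 69° → N_wall = 190.44 N.
ΣF_x = 0: f_floor = N_wall = 190.44 N.

f ≈ 190 N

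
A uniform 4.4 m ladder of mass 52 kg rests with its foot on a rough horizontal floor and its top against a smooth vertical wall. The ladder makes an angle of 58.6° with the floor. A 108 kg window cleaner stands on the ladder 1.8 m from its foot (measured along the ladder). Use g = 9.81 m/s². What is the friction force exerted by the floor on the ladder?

f ≈ 420 N

Torques about the foot: N_wall · 4.4 sin 58.6° = 52×9.81×2.2 cos 58.6° + 108×9.81×1.8 cos 58.6° → N_wall = 420.25 N.
ΣF_x = 0: f_floor = N_wall = 420.25 N.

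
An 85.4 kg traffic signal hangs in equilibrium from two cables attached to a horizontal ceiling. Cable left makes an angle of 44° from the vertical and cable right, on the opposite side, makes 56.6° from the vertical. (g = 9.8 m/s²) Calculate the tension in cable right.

Angles from the horizontal: cable left is 90° − 44° = 46°, cable right is 90° − 56.6° = 33.4°.
Weight W = 85.4 × 9.8 = 836.9 N acts straight down.
Horizontal: T_left cos 46° = T_right cos 33.4°  →  T_left = 1.202 T_right.
Vertical: T_left sin 46° + T_right sin 33.4° = 836.9.
Substituting the horizontal relation into the vertical equation gives 1.415 T_right = 836.9, so T_right = 591.5 N.

T_right ≈ 591 N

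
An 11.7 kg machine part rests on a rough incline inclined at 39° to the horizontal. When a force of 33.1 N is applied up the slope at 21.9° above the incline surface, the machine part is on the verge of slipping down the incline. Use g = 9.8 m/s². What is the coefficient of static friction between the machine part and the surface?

On the verge of sliding down the incline, friction is at its maximum μN and acts up the slope.
Perpendicular to incline: N = W cos 39° − P sin 21.9° = 89.11 − 12.35 = 76.76 N.
Along incline: P cos 21.9° + μN = W sin 39° → μ = (W sin 39° − P cos 21.9°) / N = 0.5399.

μ ≈ 0.540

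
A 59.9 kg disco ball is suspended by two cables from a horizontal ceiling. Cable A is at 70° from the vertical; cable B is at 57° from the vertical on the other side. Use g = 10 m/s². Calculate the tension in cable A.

T_A ≈ 629 N

Angles from the horizontal: cable A is 90° − 70° = 20°, cable B is 90° − 57° = 33°.
Weight W = 59.9 × 10 = 599 N acts straight down.
Horizontal: T_A cos 20° = T_B cos 33°  →  T_B = 1.12 T_A.
Vertical: T_A sin 20° + T_B sin 33° = 599.
Substituting the horizontal relation into the vertical equation gives 0.9523 T_A = 599, so T_A = 629 N.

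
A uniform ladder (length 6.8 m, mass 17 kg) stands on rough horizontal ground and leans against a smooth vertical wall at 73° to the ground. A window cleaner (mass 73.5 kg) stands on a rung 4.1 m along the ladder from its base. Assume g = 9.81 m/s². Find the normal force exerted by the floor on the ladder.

ΣF_y = 0: N_floor = 17×9.81 + 73.5×9.81 = 887.81 N.

N_floor ≈ 888 N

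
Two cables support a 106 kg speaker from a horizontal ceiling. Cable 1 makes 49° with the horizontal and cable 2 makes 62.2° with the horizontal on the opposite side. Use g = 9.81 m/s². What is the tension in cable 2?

T_2 ≈ 732 N

Weight W = 106 × 9.81 = 1040 N acts straight down.
Horizontal: T_1 cos 49° = T_2 cos 62.2°  →  T_1 = 0.7109 T_2.
Vertical: T_1 sin 49° + T_2 sin 62.2° = 1040.
Substituting the horizontal relation into the vertical equation gives 1.421 T_2 = 1040, so T_2 = 731.7 N.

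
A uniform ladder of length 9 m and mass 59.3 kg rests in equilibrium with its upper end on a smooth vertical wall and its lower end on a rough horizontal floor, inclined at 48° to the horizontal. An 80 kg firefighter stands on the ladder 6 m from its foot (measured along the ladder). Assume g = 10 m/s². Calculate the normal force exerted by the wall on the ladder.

Torques about the foot: N_wall · 9 sin 48° = 59.3×10×4.5 cos 48° + 80×10×6 cos 48° → N_wall = 747.19 N.

N_wall ≈ 747 N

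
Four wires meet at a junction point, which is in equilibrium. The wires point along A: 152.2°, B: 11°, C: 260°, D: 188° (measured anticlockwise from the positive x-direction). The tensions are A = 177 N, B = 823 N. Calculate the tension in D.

Resolve: ΣF_x = 177 cos 152.2° + 823 cos 11° + T_C cos 260° + T_D cos 188° = 0.
        ΣF_y = 177 sin 152.2° + 823 sin 11° + T_C sin 260° + T_D sin 188° = 0.
The known terms sum to (651.3, 239.6) N, so -0.1736 T_C − 0.9903 T_D = -651.3 and -0.9848 T_C − 0.1392 T_D = -239.6.
Solving simultaneously: T_C = 154.2 N, T_D = 630.7 N.

T_D ≈ 631 N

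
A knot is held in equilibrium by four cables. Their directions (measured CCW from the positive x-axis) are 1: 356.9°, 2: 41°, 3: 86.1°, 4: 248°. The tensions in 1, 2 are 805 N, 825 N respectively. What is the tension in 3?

Resolve: ΣF_x = 805 cos 356.9° + 825 cos 41° + T_3 cos 86.1° + T_4 cos 248° = 0.
        ΣF_y = 805 sin 356.9° + 825 sin 41° + T_3 sin 86.1° + T_4 sin 248° = 0.
The known terms sum to (1426, 497.7) N, so 0.0680 T_3 − 0.3746 T_4 = -1426 and 0.9977 T_3 − 0.9272 T_4 = -497.7.
Solving simultaneously: T_3 = 3657 N, T_4 = 4472 N.

T_3 ≈ 3660 N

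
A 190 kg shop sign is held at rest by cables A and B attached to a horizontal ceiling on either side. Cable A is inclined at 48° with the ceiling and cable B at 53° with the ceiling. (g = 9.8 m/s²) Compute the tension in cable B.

Weight W = 190 × 9.8 = 1862 N acts straight down.
Horizontal: T_A cos 48° = T_B cos 53°  →  T_A = 0.8994 T_B.
Vertical: T_A sin 48° + T_B sin 53° = 1862.
Substituting the horizontal relation into the vertical equation gives 1.467 T_B = 1862, so T_B = 1269 N.

T_B ≈ 1270 N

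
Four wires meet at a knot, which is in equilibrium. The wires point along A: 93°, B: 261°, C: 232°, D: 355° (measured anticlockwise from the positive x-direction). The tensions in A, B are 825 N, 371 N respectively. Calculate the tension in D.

Resolve: ΣF_x = 825 cos 93° + 371 cos 261° + T_C cos 232° + T_D cos 355° = 0.
        ΣF_y = 825 sin 93° + 371 sin 261° + T_C sin 232° + T_D sin 355° = 0.
The known terms sum to (-101.2, 457.4) N, so -0.6157 T_C + 0.9962 T_D = 101.2 and -0.7880 T_C − 0.0872 T_D = -457.4.
Solving simultaneously: T_C = 532.8 N, T_D = 430.9 N.

T_D ≈ 431 N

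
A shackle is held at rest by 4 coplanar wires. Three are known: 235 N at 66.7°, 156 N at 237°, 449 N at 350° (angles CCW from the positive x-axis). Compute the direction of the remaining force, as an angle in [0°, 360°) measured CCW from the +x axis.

Sum the known components: ΣF_x = 450.2 N, ΣF_y = 7.034 N.
For equilibrium the remaining force must supply (−ΣF_x, −ΣF_y) = (-450.2, -7.034) N.
Magnitude = √((-450.2)² + (-7.034)²) = 450.2 N; direction = atan2(-7.034, -450.2) = 180.9°.

θ ≈ 181°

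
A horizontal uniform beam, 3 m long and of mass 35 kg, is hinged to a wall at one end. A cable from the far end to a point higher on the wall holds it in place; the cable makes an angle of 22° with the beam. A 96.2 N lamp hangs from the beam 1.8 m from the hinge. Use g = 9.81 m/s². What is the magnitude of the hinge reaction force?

Take torques about the hinge: T sin 22° · 3 = 35×9.81×1.5 + 96.2×1.8 = 688.19 N·m.
So T = 688.19 / (0.3746 × 3) = 612.36 N.
ΣF_x = 0: H_x = T cos 22° = 567.77 N.
ΣF_y = 0: H_y = (35×9.81 + 96.2) − T sin 22° = 439.55 − 229.39 = 210.16 N.
|H| = √(H_x² + H_y²) = √((567.77)² + (210.16)²) = 605.42 N.

|H| ≈ 605 N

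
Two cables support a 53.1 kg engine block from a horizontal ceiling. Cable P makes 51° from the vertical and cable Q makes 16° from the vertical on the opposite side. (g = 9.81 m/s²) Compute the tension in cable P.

T_P ≈ 156 N

Angles from the horizontal: cable P is 90° − 51° = 39°, cable Q is 90° − 16° = 74°.
Weight W = 53.1 × 9.81 = 520.9 N acts straight down.
Horizontal: T_P cos 39° = T_Q cos 74°  →  T_Q = 2.819 T_P.
Vertical: T_P sin 39° + T_Q sin 74° = 520.9.
Substituting the horizontal relation into the vertical equation gives 3.34 T_P = 520.9, so T_P = 156 N.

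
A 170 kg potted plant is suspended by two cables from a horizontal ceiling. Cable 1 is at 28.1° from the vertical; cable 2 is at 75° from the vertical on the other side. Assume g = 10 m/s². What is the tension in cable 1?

T_1 ≈ 1690 N

Angles from the horizontal: cable 1 is 90° − 28.1° = 61.9°, cable 2 is 90° − 75° = 15°.
Weight W = 170 × 10 = 1700 N acts straight down.
Horizontal: T_1 cos 61.9° = T_2 cos 15°  →  T_2 = 0.4876 T_1.
Vertical: T_1 sin 61.9° + T_2 sin 15° = 1700.
Substituting the horizontal relation into the vertical equation gives 1.008 T_1 = 1700, so T_1 = 1686 N.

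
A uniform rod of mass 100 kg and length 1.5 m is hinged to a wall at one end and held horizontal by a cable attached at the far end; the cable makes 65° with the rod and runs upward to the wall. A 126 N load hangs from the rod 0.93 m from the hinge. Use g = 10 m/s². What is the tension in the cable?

Take torques about the hinge: T sin 65° · 1.5 = 100×10×0.75 + 126×0.93 = 867.18 N·m.
So T = 867.18 / (0.9063 × 1.5) = 637.88 N.

T ≈ 638 N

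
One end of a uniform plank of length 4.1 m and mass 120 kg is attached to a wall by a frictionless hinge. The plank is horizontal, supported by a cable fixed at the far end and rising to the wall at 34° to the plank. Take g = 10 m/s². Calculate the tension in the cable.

Take torques about the hinge: T sin 34° · 4.1 = 120×10×2.05 = 2460 N·m.
So T = 2460 / (0.5592 × 4.1) = 1073 N.

T ≈ 1070 N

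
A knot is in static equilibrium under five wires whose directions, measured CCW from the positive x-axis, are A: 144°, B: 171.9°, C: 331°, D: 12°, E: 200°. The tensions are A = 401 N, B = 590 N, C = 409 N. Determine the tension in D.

T_D ≈ 2170 N

Resolve: ΣF_x = 401 cos 144° + 590 cos 171.9° + 409 cos 331° + T_D cos 12° + T_E cos 200° = 0.
        ΣF_y = 401 sin 144° + 590 sin 171.9° + 409 sin 331° + T_D sin 12° + T_E sin 200° = 0.
The known terms sum to (-550.8, 120.5) N, so 0.9781 T_D − 0.9397 T_E = 550.8 and 0.2079 T_D − 0.3420 T_E = -120.5.
Solving simultaneously: T_D = 2168 N, T_E = 1670 N.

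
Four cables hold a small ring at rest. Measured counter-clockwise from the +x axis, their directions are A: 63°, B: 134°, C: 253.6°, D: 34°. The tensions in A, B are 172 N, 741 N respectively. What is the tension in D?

Resolve: ΣF_x = 172 cos 63° + 741 cos 134° + T_C cos 253.6° + T_D cos 34° = 0.
        ΣF_y = 172 sin 63° + 741 sin 134° + T_C sin 253.6° + T_D sin 34° = 0.
The known terms sum to (-436.7, 686.3) N, so -0.2823 T_C + 0.8290 T_D = 436.7 and -0.9593 T_C + 0.5592 T_D = -686.3.
Solving simultaneously: T_C = 1276 N, T_D = 961.1 N.

T_D ≈ 961 N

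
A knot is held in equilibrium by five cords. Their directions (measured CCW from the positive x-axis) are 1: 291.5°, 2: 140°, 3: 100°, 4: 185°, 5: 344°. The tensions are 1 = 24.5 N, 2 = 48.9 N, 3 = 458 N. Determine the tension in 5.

T_5 ≈ 1300 N

Resolve: ΣF_x = 24.5 cos 291.5° + 48.9 cos 140° + 458 cos 100° + T_4 cos 185° + T_5 cos 344° = 0.
        ΣF_y = 24.5 sin 291.5° + 48.9 sin 140° + 458 sin 100° + T_4 sin 185° + T_5 sin 344° = 0.
The known terms sum to (-108, 459.7) N, so -0.9962 T_4 + 0.9613 T_5 = 108 and -0.0872 T_4 − 0.2756 T_5 = -459.7.
Solving simultaneously: T_4 = 1150 N, T_5 = 1304 N.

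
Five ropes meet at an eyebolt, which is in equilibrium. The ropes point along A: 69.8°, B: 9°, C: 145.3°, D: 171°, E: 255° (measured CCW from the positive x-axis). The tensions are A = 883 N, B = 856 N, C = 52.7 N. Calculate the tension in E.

T_E ≈ 1160 N

Resolve: ΣF_x = 883 cos 69.8° + 856 cos 9° + 52.7 cos 145.3° + T_D cos 171° + T_E cos 255° = 0.
        ΣF_y = 883 sin 69.8° + 856 sin 9° + 52.7 sin 145.3° + T_D sin 171° + T_E sin 255° = 0.
The known terms sum to (1107, 992.6) N, so -0.9877 T_D − 0.2588 T_E = -1107 and 0.1564 T_D − 0.9659 T_E = -992.6.
Solving simultaneously: T_D = 816.9 N, T_E = 1160 N.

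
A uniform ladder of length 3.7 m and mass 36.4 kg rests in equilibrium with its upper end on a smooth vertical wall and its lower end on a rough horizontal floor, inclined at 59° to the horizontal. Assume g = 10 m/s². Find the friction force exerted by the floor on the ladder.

f ≈ 109 N

Torques about the foot: N_wall · 3.7 sin 59° = 36.4×10×1.85 cos 59° → N_wall = 109.36 N.
ΣF_x = 0: f_floor = N_wall = 109.36 N.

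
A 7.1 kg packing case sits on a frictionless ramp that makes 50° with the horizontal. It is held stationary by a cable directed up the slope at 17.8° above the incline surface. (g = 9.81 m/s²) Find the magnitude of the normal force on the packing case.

Take axes along and perpendicular to the incline. Weight components: W sin 50° = 53.36 N down-slope, W cos 50° = 44.77 N into the surface.
Along incline: T cos 17.8° = W sin 50° → T = 56.04 N.
Perpendicular: N = W cos 50° − T sin 17.8° = 27.64 N.

N ≈ 27.6 N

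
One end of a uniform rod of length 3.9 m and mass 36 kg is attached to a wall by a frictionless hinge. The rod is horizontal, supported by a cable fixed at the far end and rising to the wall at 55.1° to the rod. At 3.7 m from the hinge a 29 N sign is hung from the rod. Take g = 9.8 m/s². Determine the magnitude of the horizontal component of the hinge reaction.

H_x ≈ 142 N

Take torques about the hinge: T sin 55.1° · 3.9 = 36×9.8×1.95 + 29×3.7 = 795.26 N·m.
So T = 795.26 / (0.8202 × 3.9) = 248.63 N.
ΣF_x = 0: H_x = T cos 55.1° = 142.25 N.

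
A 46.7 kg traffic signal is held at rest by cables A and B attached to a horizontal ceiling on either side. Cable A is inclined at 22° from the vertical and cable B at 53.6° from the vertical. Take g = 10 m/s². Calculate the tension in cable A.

T_A ≈ 388 N

Angles from the horizontal: cable A is 90° − 22° = 68°, cable B is 90° − 53.6° = 36.4°.
Weight W = 46.7 × 10 = 467 N acts straight down.
Horizontal: T_A cos 68° = T_B cos 36.4°  →  T_B = 0.4654 T_A.
Vertical: T_A sin 68° + T_B sin 36.4° = 467.
Substituting the horizontal relation into the vertical equation gives 1.203 T_A = 467, so T_A = 388.1 N.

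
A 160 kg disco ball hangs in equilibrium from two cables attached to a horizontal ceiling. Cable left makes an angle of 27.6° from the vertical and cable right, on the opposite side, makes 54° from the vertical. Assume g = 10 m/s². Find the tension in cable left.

T_left ≈ 1310 N

Angles from the horizontal: cable left is 90° − 27.6° = 62.4°, cable right is 90° − 54° = 36°.
Weight W = 160 × 10 = 1600 N acts straight down.
Horizontal: T_left cos 62.4° = T_right cos 36°  →  T_right = 0.5727 T_left.
Vertical: T_left sin 62.4° + T_right sin 36° = 1600.
Substituting the horizontal relation into the vertical equation gives 1.223 T_left = 1600, so T_left = 1308 N.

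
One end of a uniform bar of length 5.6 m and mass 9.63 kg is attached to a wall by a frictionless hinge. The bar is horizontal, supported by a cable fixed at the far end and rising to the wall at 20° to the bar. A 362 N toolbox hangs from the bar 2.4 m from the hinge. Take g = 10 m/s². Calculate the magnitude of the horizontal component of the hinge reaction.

H_x ≈ 559 N

Take torques about the hinge: T sin 20° · 5.6 = 9.63×10×2.8 + 362×2.4 = 1138.4 N·m.
So T = 1138.4 / (0.3420 × 5.6) = 594.39 N.
ΣF_x = 0: H_x = T cos 20° = 558.54 N.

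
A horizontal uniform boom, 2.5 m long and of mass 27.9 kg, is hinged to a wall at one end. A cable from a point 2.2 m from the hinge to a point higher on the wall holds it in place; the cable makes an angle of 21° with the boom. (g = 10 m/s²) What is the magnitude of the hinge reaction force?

Take torques about the hinge: T sin 21° · 2.2 = 27.9×10×1.25 = 348.75 N·m.
So T = 348.75 / (0.3584 × 2.2) = 442.35 N.
ΣF_x = 0: H_x = T cos 21° = 412.97 N.
ΣF_y = 0: H_y = (27.9×10) − T sin 21° = 279 − 158.52 = 120.48 N.
|H| = √(H_x² + H_y²) = √((412.97)² + (120.48)²) = 430.18 N.

|H| ≈ 430 N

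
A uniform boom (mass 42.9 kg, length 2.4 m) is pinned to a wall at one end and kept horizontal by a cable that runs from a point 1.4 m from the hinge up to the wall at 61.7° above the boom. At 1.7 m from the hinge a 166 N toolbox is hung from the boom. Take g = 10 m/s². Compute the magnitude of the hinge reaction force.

Take torques about the hinge: T sin 61.7° · 1.4 = 42.9×10×1.2 + 166×1.7 = 797 N·m.
So T = 797 / (0.8805 × 1.4) = 646.56 N.
ΣF_x = 0: H_x = T cos 61.7° = 306.53 N.
ΣF_y = 0: H_y = (42.9×10 + 166) − T sin 61.7° = 595 − 569.29 = 25.714 N.
|H| = √(H_x² + H_y²) = √((306.53)² + (25.714)²) = 307.61 N.

|H| ≈ 308 N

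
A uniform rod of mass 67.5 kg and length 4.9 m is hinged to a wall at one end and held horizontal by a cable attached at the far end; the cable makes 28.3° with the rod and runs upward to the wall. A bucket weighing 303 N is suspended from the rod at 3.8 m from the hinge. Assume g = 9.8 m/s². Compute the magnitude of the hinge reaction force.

Take torques about the hinge: T sin 28.3° · 4.9 = 67.5×9.8×2.45 + 303×3.8 = 2772.1 N·m.
So T = 2772.1 / (0.4741 × 4.9) = 1193.3 N.
ΣF_x = 0: H_x = T cos 28.3° = 1050.7 N.
ΣF_y = 0: H_y = (67.5×9.8 + 303) − T sin 28.3° = 964.5 − 565.73 = 398.77 N.
|H| = √(H_x² + H_y²) = √((1050.7)² + (398.77)²) = 1123.8 N.

|H| ≈ 1120 N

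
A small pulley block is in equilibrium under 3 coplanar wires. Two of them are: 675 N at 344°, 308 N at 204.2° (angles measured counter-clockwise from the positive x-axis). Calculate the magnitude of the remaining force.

Sum the known components: ΣF_x = 367.9 N, ΣF_y = -312.3 N.
For equilibrium the remaining force must supply (−ΣF_x, −ΣF_y) = (-367.9, 312.3) N.
Magnitude = √((-367.9)² + (312.3)²) = 482.6 N; direction = atan2(312.3, -367.9) = 139.7°.

F ≈ 483 N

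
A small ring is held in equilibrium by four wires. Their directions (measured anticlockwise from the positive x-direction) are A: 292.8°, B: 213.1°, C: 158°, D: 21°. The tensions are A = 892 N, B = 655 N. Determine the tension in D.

T_D ≈ 1720 N

Resolve: ΣF_x = 892 cos 292.8° + 655 cos 213.1° + T_C cos 158° + T_D cos 21° = 0.
        ΣF_y = 892 sin 292.8° + 655 sin 213.1° + T_C sin 158° + T_D sin 21° = 0.
The known terms sum to (-203, -1180) N, so -0.9272 T_C + 0.9336 T_D = 203 and 0.3746 T_C + 0.3584 T_D = 1180.
Solving simultaneously: T_C = 1509 N, T_D = 1716 N.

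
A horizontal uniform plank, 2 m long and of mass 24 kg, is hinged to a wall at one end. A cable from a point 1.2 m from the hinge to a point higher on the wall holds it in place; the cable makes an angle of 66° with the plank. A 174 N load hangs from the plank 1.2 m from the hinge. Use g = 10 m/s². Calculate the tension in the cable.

T ≈ 409 N

Take torques about the hinge: T sin 66° · 1.2 = 24×10×1 + 174×1.2 = 448.8 N·m.
So T = 448.8 / (0.9135 × 1.2) = 409.39 N.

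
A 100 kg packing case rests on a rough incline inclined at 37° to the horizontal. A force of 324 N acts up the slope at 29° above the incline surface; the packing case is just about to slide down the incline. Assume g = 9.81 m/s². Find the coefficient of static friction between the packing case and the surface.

On the verge of sliding down the incline, friction is at its maximum μN and acts up the slope.
Perpendicular to incline: N = W cos 37° − P sin 29° = 783.5 − 157.1 = 626.4 N.
Along incline: P cos 29° + μN = W sin 37° → μ = (W sin 37° − P cos 29°) / N = 0.4901.

μ ≈ 0.490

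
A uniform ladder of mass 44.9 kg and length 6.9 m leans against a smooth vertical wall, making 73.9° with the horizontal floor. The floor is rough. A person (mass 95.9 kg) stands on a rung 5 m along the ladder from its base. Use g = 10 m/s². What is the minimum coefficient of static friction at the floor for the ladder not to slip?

μ_min ≈ 0.188

ΣF_y = 0: N_floor = 44.9×10 + 95.9×10 = 1408 N.
Torques about the foot: N_wall · 6.9 sin 73.9° = 44.9×10×3.45 cos 73.9° + 95.9×10×5 cos 73.9° → N_wall = 265.38 N.
ΣF_x = 0: f_floor = N_wall = 265.38 N.
μ_min = f_floor / N_floor = 265.38 / 1408 = 0.1885.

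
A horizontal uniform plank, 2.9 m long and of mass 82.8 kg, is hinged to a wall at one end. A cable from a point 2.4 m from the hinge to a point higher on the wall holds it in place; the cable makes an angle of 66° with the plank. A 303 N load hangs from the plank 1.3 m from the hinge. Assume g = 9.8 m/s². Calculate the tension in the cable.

Take torques about the hinge: T sin 66° · 2.4 = 82.8×9.8×1.45 + 303×1.3 = 1570.5 N·m.
So T = 1570.5 / (0.9135 × 2.4) = 716.3 N.

T ≈ 716 N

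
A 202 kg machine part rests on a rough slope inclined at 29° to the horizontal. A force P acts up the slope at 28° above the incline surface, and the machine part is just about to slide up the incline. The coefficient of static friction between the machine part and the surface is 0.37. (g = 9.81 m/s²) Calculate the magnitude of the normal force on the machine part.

N ≈ 1020 N

On the verge of sliding up the incline, friction equals μN and acts down the slope.
Perpendicular: N + P sin 28° = W cos 29° = 1733 N.
Along incline: P cos 28° = W sin 29° + μN  with W sin 29° = 960.7 N.
Solving the pair for P and N: P = 1516 N, N = 1021 N (and f = μN = 377.9 N).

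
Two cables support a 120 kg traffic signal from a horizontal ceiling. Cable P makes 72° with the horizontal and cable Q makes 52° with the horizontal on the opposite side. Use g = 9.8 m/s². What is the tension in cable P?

Weight W = 120 × 9.8 = 1176 N acts straight down.
Horizontal: T_P cos 72° = T_Q cos 52°  →  T_Q = 0.5019 T_P.
Vertical: T_P sin 72° + T_Q sin 52° = 1176.
Substituting the horizontal relation into the vertical equation gives 1.347 T_P = 1176, so T_P = 873.3 N.

T_P ≈ 873 N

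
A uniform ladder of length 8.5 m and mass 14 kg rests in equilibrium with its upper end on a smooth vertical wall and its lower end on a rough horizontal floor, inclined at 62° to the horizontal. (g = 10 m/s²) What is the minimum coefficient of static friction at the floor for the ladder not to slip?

ΣF_y = 0: N_floor = 14×10 = 140 N.
Torques about the foot: N_wall · 8.5 sin 62° = 14×10×4.25 cos 62° → N_wall = 37.22 N.
ΣF_x = 0: f_floor = N_wall = 37.22 N.
μ_min = f_floor / N_floor = 37.22 / 140 = 0.2659.

μ_min ≈ 0.266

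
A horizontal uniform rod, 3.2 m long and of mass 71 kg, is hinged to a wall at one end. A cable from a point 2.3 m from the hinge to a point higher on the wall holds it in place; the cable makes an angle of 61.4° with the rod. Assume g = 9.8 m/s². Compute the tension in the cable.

Take torques about the hinge: T sin 61.4° · 2.3 = 71×9.8×1.6 = 1113.3 N·m.
So T = 1113.3 / (0.8780 × 2.3) = 551.3 N.

T ≈ 551 N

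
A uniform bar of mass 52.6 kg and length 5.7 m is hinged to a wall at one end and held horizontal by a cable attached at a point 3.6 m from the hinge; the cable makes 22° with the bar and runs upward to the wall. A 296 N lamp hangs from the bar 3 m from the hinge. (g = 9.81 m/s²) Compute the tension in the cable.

T ≈ 1750 N

Take torques about the hinge: T sin 22° · 3.6 = 52.6×9.81×2.85 + 296×3 = 2358.6 N·m.
So T = 2358.6 / (0.3746 × 3.6) = 1749 N.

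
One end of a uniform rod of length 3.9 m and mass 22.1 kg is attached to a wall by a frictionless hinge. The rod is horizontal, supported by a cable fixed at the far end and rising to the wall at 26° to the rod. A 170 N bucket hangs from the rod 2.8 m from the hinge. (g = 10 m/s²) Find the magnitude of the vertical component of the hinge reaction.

Take torques about the hinge: T sin 26° · 3.9 = 22.1×10×1.95 + 170×2.8 = 906.95 N·m.
So T = 906.95 / (0.4384 × 3.9) = 530.49 N.
ΣF_y = 0: H_y = (22.1×10 + 170) − T sin 26° = 391 − 232.55 = 158.45 N.

|H_y| ≈ 158 N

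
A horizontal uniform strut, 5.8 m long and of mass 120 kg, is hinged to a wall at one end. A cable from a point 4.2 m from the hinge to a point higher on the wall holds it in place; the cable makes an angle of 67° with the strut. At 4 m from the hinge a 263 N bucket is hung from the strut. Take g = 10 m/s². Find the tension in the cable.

T ≈ 1170 N

Take torques about the hinge: T sin 67° · 4.2 = 120×10×2.9 + 263×4 = 4532 N·m.
So T = 4532 / (0.9205 × 4.2) = 1172.2 N.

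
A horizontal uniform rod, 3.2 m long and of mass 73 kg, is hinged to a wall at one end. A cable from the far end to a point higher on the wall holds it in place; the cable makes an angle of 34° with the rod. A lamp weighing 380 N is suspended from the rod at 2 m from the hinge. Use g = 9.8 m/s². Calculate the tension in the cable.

T ≈ 1060 N

Take torques about the hinge: T sin 34° · 3.2 = 73×9.8×1.6 + 380×2 = 1904.6 N·m.
So T = 1904.6 / (0.5592 × 3.2) = 1064.4 N.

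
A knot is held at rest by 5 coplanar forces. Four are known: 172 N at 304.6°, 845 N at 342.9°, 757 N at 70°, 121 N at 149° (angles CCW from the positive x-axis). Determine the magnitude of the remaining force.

F ≈ 1130 N

Sum the known components: ΣF_x = 1061 N, ΣF_y = 383.6 N.
For equilibrium the remaining force must supply (−ΣF_x, −ΣF_y) = (-1061, -383.6) N.
Magnitude = √((-1061)² + (-383.6)²) = 1128 N; direction = atan2(-383.6, -1061) = 199.9°.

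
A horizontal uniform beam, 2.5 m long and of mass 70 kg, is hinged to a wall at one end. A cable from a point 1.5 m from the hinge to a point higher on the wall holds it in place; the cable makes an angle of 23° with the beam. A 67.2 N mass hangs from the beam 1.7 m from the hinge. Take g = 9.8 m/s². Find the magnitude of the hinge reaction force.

|H| ≈ 1530 N

Take torques about the hinge: T sin 23° · 1.5 = 70×9.8×1.25 + 67.2×1.7 = 971.74 N·m.
So T = 971.74 / (0.3907 × 1.5) = 1658 N.
ΣF_x = 0: H_x = T cos 23° = 1526.2 N.
ΣF_y = 0: H_y = (70×9.8 + 67.2) − T sin 23° = 753.2 − 647.83 = 105.37 N.
|H| = √(H_x² + H_y²) = √((1526.2)² + (105.37)²) = 1529.8 N.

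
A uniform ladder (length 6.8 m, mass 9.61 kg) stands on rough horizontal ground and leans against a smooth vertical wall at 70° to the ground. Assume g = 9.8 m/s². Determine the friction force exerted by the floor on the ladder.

Torques about the foot: N_wall · 6.8 sin 70° = 9.61×9.8×3.4 cos 70° → N_wall = 17.139 N.
ΣF_x = 0: f_floor = N_wall = 17.139 N.

f ≈ 17.1 N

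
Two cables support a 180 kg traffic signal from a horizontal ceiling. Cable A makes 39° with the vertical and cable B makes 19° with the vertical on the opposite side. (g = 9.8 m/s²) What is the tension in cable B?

Angles from the horizontal: cable A is 90° − 39° = 51°, cable B is 90° − 19° = 71°.
Weight W = 180 × 9.8 = 1764 N acts straight down.
Horizontal: T_A cos 51° = T_B cos 71°  →  T_A = 0.5173 T_B.
Vertical: T_A sin 51° + T_B sin 71° = 1764.
Substituting the horizontal relation into the vertical equation gives 1.348 T_B = 1764, so T_B = 1309 N.

T_B ≈ 1310 N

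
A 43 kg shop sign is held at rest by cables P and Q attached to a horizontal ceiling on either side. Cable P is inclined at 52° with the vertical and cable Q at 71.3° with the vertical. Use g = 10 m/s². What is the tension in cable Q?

Angles from the horizontal: cable P is 90° − 52° = 38°, cable Q is 90° − 71.3° = 18.7°.
Weight W = 43 × 10 = 430 N acts straight down.
Horizontal: T_P cos 38° = T_Q cos 18.7°  →  T_P = 1.202 T_Q.
Vertical: T_P sin 38° + T_Q sin 18.7° = 430.
Substituting the horizontal relation into the vertical equation gives 1.061 T_Q = 430, so T_Q = 405.4 N.

T_Q ≈ 405 N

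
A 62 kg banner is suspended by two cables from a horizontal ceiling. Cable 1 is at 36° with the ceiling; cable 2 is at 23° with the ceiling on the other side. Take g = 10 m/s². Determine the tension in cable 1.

Weight W = 62 × 10 = 620 N acts straight down.
Horizontal: T_1 cos 36° = T_2 cos 23°  →  T_2 = 0.8789 T_1.
Vertical: T_1 sin 36° + T_2 sin 23° = 620.
Substituting the horizontal relation into the vertical equation gives 0.9312 T_1 = 620, so T_1 = 665.8 N.

T_1 ≈ 666 N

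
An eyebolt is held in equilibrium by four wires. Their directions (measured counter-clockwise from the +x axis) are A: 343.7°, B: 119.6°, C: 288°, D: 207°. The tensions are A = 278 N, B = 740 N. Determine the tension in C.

Resolve: ΣF_x = 278 cos 343.7° + 740 cos 119.6° + T_C cos 288° + T_D cos 207° = 0.
        ΣF_y = 278 sin 343.7° + 740 sin 119.6° + T_C sin 288° + T_D sin 207° = 0.
The known terms sum to (-98.69, 565.4) N, so 0.3090 T_C − 0.8910 T_D = 98.69 and -0.9511 T_C − 0.4540 T_D = -565.4.
Solving simultaneously: T_C = 555.4 N, T_D = 81.87 N.

T_C ≈ 555 N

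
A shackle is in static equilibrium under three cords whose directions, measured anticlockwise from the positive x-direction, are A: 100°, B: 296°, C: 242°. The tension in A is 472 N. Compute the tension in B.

Resolve: ΣF_x = 472 cos 100° + T_B cos 296° + T_C cos 242° = 0.
        ΣF_y = 472 sin 100° + T_B sin 296° + T_C sin 242° = 0.
The known terms sum to (-81.96, 464.8) N, so 0.4384 T_B − 0.4695 T_C = 81.96 and -0.8988 T_B − 0.8829 T_C = -464.8.
Solving simultaneously: T_B = 359.2 N, T_C = 160.8 N.

T_B ≈ 359 N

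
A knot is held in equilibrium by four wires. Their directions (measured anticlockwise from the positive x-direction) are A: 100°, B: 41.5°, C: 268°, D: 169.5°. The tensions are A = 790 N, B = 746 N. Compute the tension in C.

Resolve: ΣF_x = 790 cos 100° + 746 cos 41.5° + T_C cos 268° + T_D cos 169.5° = 0.
        ΣF_y = 790 sin 100° + 746 sin 41.5° + T_C sin 268° + T_D sin 169.5° = 0.
The known terms sum to (421.5, 1272) N, so -0.0349 T_C − 0.9833 T_D = -421.5 and -0.9994 T_C + 0.1822 T_D = -1272.
Solving simultaneously: T_C = 1343 N, T_D = 381.1 N.

T_C ≈ 1340 N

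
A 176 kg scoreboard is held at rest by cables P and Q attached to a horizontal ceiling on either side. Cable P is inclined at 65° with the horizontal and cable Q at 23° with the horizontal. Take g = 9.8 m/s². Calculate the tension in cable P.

Weight W = 176 × 9.8 = 1725 N acts straight down.
Horizontal: T_P cos 65° = T_Q cos 23°  →  T_Q = 0.4591 T_P.
Vertical: T_P sin 65° + T_Q sin 23° = 1725.
Substituting the horizontal relation into the vertical equation gives 1.086 T_P = 1725, so T_P = 1589 N.

T_P ≈ 1590 N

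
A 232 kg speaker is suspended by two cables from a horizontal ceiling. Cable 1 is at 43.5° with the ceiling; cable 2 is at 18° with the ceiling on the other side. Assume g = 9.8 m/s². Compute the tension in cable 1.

Weight W = 232 × 9.8 = 2274 N acts straight down.
Horizontal: T_1 cos 43.5° = T_2 cos 18°  →  T_2 = 0.7627 T_1.
Vertical: T_1 sin 43.5° + T_2 sin 18° = 2274.
Substituting the horizontal relation into the vertical equation gives 0.924 T_1 = 2274, so T_1 = 2460 N.

T_1 ≈ 2460 N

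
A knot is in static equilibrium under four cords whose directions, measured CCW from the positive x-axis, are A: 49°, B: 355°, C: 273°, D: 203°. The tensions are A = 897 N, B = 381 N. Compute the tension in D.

T_D ≈ 1060 N

Resolve: ΣF_x = 897 cos 49° + 381 cos 355° + T_C cos 273° + T_D cos 203° = 0.
        ΣF_y = 897 sin 49° + 381 sin 355° + T_C sin 273° + T_D sin 203° = 0.
The known terms sum to (968, 643.8) N, so 0.0523 T_C − 0.9205 T_D = -968 and -0.9986 T_C − 0.3907 T_D = -643.8.
Solving simultaneously: T_C = 228.1 N, T_D = 1065 N.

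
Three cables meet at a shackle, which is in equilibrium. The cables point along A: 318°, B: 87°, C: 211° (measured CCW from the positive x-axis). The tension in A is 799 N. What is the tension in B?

Resolve: ΣF_x = 799 cos 318° + T_B cos 87° + T_C cos 211° = 0.
        ΣF_y = 799 sin 318° + T_B sin 87° + T_C sin 211° = 0.
The known terms sum to (593.8, -534.6) N, so 0.0523 T_B − 0.8572 T_C = -593.8 and 0.9986 T_B − 0.5150 T_C = 534.6.
Solving simultaneously: T_B = 921.7 N, T_C = 749 N.

T_B ≈ 922 N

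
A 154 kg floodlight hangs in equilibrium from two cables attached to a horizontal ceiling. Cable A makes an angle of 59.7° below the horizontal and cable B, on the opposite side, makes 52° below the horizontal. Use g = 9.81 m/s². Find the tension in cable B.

T_B ≈ 820 N

Weight W = 154 × 9.81 = 1511 N acts straight down.
Horizontal: T_A cos 59.7° = T_B cos 52°  →  T_A = 1.22 T_B.
Vertical: T_A sin 59.7° + T_B sin 52° = 1511.
Substituting the horizontal relation into the vertical equation gives 1.842 T_B = 1511, so T_B = 820.3 N.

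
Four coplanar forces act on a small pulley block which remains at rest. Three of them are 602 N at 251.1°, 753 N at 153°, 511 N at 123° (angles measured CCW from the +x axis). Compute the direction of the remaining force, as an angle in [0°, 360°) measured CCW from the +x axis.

θ ≈ 350°

Sum the known components: ΣF_x = -1144 N, ΣF_y = 200.9 N.
For equilibrium the remaining force must supply (−ΣF_x, −ΣF_y) = (1144, -200.9) N.
Magnitude = √((1144)² + (-200.9)²) = 1162 N; direction = atan2(-200.9, 1144) = 350.0°.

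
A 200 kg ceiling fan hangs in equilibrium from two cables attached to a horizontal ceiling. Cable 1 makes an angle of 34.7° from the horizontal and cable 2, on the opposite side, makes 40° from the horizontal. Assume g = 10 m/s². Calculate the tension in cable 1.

T_1 ≈ 1590 N

Weight W = 200 × 10 = 2000 N acts straight down.
Horizontal: T_1 cos 34.7° = T_2 cos 40°  →  T_2 = 1.073 T_1.
Vertical: T_1 sin 34.7° + T_2 sin 40° = 2000.
Substituting the horizontal relation into the vertical equation gives 1.259 T_1 = 2000, so T_1 = 1588 N.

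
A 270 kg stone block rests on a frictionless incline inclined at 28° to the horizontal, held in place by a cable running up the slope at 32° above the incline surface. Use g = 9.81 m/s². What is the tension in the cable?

Take axes along and perpendicular to the incline. Weight components: W sin 28° = 1243 N down-slope, W cos 28° = 2339 N into the surface.
Along incline: T cos 32° = W sin 28° → T = 1466 N.
Perpendicular: N = W cos 28° − T sin 32° = 1562 N.

T ≈ 1470 N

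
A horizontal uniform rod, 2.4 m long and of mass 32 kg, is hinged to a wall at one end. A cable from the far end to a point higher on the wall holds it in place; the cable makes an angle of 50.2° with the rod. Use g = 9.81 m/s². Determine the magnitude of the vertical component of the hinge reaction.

|H_y| ≈ 157 N

Take torques about the hinge: T sin 50.2° · 2.4 = 32×9.81×1.2 = 376.7 N·m.
So T = 376.7 / (0.7683 × 2.4) = 204.3 N.
ΣF_y = 0: H_y = (32×9.81) − T sin 50.2° = 313.92 − 156.96 = 156.96 N.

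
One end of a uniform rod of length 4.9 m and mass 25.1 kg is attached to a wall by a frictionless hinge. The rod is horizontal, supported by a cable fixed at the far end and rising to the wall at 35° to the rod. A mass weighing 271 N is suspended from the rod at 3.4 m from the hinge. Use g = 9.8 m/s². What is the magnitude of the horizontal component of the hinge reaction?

Take torques about the hinge: T sin 35° · 4.9 = 25.1×9.8×2.45 + 271×3.4 = 1524.1 N·m.
So T = 1524.1 / (0.5736 × 4.9) = 542.27 N.
ΣF_x = 0: H_x = T cos 35° = 444.2 N.

H_x ≈ 444 N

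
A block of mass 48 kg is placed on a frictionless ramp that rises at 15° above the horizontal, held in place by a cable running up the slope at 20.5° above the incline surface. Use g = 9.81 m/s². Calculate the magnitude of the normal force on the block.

Take axes along and perpendicular to the incline. Weight components: W sin 15° = 121.9 N down-slope, W cos 15° = 454.8 N into the surface.
Along incline: T cos 20.5° = W sin 15° → T = 130.1 N.
Perpendicular: N = W cos 15° − T sin 20.5° = 409.3 N.

N ≈ 409 N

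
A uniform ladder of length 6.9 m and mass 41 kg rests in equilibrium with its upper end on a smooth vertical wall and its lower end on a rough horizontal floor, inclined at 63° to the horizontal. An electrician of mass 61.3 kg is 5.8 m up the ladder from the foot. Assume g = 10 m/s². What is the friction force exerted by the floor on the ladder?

Torques about the foot: N_wall · 6.9 sin 63° = 41×10×3.45 cos 63° + 61.3×10×5.8 cos 63° → N_wall = 367 N.
ΣF_x = 0: f_floor = N_wall = 367 N.

f ≈ 367 N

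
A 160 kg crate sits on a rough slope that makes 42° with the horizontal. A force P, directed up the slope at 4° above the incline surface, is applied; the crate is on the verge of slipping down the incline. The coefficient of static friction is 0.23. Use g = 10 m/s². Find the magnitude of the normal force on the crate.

N ≈ 1130 N

On the verge of sliding down the incline, friction equals μN and acts up the slope.
Perpendicular: N + P sin 4° = W cos 42° = 1189 N.
Along incline: P cos 4° + μN = W sin 42° with W sin 42° = 1071 N.
Solving the pair for P and N: P = 812.1 N, N = 1132 N (and f = μN = 260.4 N).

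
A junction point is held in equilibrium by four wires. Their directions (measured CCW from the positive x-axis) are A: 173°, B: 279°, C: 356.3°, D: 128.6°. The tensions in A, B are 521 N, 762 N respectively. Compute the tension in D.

Resolve: ΣF_x = 521 cos 173° + 762 cos 279° + T_C cos 356.3° + T_D cos 128.6° = 0.
        ΣF_y = 521 sin 173° + 762 sin 279° + T_C sin 356.3° + T_D sin 128.6° = 0.
The known terms sum to (-397.9, -689.1) N, so 0.9979 T_C − 0.6239 T_D = 397.9 and -0.0645 T_C + 0.7815 T_D = 689.1.
Solving simultaneously: T_C = 1002 N, T_D = 964.5 N.

T_D ≈ 964 N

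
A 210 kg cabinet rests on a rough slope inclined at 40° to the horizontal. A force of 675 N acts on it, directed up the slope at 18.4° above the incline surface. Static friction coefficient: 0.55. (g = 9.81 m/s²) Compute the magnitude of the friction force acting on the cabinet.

f ≈ 684 N

Axes along / perpendicular to the incline. W sin 40° = 1324 N down-slope; W cos 40° = 1578 N into the surface.
Perpendicular: N = W cos 40° − P sin 18.4° = 1578 − 213.1 = 1365 N.
Along incline: P cos 18.4° + f = W sin 40° (friction acts up-slope) → f = 1324 − 640.5 = 683.7 N.
|f| = 683.7 N ≤ μN = 750.8 N, so the cabinet is indeed static.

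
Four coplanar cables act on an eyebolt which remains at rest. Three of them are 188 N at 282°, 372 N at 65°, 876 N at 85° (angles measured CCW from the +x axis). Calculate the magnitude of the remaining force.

F ≈ 1060 N

Sum the known components: ΣF_x = 272.6 N, ΣF_y = 1026 N.
For equilibrium the remaining force must supply (−ΣF_x, −ΣF_y) = (-272.6, -1026) N.
Magnitude = √((-272.6)² + (-1026)²) = 1062 N; direction = atan2(-1026, -272.6) = 255.1°.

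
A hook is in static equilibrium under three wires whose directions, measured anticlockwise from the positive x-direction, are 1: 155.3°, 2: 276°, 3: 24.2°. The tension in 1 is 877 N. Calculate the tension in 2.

T_2 ≈ 696 N

Resolve: ΣF_x = 877 cos 155.3° + T_2 cos 276° + T_3 cos 24.2° = 0.
        ΣF_y = 877 sin 155.3° + T_2 sin 276° + T_3 sin 24.2° = 0.
The known terms sum to (-796.8, 366.5) N, so 0.1045 T_2 + 0.9121 T_3 = 796.8 and -0.9945 T_2 + 0.4099 T_3 = -366.5.
Solving simultaneously: T_2 = 695.7 N, T_3 = 793.8 N.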